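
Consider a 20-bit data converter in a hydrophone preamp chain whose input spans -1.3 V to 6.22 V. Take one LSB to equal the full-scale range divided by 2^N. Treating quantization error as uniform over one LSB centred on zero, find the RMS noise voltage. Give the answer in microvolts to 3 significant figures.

2.07 µV

The full-scale span is 6.22 − (-1.3) = 7.52 V.
LSB = 7.52 V / 2^20 = 7.1716 µV.
σ_q = LSB/√12 = 7.1716 µV/3.4641 = 2.07 µV.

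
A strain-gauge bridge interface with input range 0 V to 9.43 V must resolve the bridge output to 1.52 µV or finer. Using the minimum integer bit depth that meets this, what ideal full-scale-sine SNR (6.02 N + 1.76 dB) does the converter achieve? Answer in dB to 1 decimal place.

Range is 9.43 V.
Levels needed ≥ 9.43/1.52 µV = 6.204e6. 2^23 = 8388608 suffices, so N_min = 23.
SNR = 6.02 × 23 + 1.76 = 140.22 dB.

140.2 dB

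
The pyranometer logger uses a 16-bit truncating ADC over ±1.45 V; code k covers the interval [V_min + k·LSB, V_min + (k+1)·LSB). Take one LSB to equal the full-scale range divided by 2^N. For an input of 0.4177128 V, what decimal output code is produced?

42207

Range = 1.45 − (-1.45) = 2.9 V. LSB = 2.9 V / 2^16 ≈ 44.25 µV.
code = ⌊(V_in − V_min)/LSB⌋ = ⌊(V_in − V_min) × 2^16 / range⌋
     = ⌊(0.4177128 − (-1.45)) × 65536 / 2.9⌋ = ⌊1.8677128 × 65536/2.9⌋
     = ⌊42207.733⌋ = 42207.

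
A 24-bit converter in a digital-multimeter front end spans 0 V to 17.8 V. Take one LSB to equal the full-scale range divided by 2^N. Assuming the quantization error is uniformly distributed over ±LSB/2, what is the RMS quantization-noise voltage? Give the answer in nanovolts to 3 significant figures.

V_FS = 17.8 V.
LSB = 17.8 V ÷ 2^24 = 17.8/16777216 V = 1.0610 µV.
For a uniform distribution on [−LSB/2, +LSB/2], V_rms = LSB/√12 = 1.0610 µV/3.4641 = 306 nV.

306 nV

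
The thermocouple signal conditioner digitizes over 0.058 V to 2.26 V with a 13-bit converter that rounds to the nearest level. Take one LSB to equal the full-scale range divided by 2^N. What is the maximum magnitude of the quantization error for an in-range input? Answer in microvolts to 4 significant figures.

134.4 µV

Full-scale range = 2.26 V − (0.058 V) = 2.202 V.
Step size = 2.202/8192 V = 268.799 µV.
A rounding quantizer has |error| ≤ LSB/2 = 134.4 µV.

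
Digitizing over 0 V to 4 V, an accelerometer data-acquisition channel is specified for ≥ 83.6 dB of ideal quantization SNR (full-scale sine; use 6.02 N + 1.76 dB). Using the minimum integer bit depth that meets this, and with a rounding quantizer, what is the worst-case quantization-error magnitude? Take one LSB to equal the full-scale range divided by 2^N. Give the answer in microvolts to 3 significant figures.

122 µV

Full-scale range = 4 V.
N ≥ (83.6 − 1.76)/6.02 = 13.595 → N_min = 14.
LSB = 4 V ÷ 2^14 = 4/16384 V = 244.14 µV.
Max error for round-to-nearest is LSB/2 = 122 µV.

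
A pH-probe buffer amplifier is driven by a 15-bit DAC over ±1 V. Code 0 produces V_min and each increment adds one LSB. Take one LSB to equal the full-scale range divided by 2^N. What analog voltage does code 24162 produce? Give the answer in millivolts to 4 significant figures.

Full-scale range = 1 V − (-1 V) = 2 V. LSB = 2 V / 2^15.
Output = V_min + (24162/32768) × range = -1 + 0.737366 × 2 V
      = -1 V + 1.47473 V = 0.474731 V.

474.7 mV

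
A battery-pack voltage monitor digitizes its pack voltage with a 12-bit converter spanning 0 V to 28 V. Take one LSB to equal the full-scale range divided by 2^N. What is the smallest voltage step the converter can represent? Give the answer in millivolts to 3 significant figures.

V_FS = 28 V.
2^12 = 4096 levels.
One LSB is 28 V / 4096 = 6.84 mV.

6.84 mV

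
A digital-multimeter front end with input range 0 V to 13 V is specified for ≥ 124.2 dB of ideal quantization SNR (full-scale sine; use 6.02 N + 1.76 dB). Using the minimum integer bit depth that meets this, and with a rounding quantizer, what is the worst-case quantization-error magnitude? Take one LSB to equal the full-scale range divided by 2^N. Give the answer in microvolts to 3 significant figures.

V_FS = 13 V.
Required N = ⌈(124.2 − 1.76)/6.02⌉ = ⌈20.339⌉ = 21.
LSB = 13 V / 2^21 = 6.1989 µV.
Half an LSB is 3.10 µV.

3.10 µV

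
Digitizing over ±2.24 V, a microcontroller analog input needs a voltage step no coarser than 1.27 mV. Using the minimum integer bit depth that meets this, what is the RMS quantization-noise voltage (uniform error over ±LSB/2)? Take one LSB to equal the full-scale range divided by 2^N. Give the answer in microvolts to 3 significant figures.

The full-scale span is 2.24 − (-2.24) = 4.48 V.
Levels needed ≥ 4.48/1.27 mV = 3528. 2^12 = 4096 suffices, so N_min = 12.
One LSB is 4.48 V / 4096 = 1.0938 mV.
V_rms = LSB/√12 = 316 µV.

316 µV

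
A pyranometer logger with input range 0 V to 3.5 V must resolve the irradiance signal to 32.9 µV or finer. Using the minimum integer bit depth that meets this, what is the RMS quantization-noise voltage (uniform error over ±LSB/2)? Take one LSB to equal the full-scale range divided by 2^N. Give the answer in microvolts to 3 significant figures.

7.71 µV

Range is 3.5 V.
Required number of levels: 3.5/32.9 µV = 106380; smallest N with 2^N ≥ that is 17.
Step size = 3.5/131072 V = 26.703 µV.
V_rms = LSB/√12 = 7.71 µV.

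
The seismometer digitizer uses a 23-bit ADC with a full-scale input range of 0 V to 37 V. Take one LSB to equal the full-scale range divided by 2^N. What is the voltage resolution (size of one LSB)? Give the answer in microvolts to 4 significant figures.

Span = 37 V.
There are 2^23 = 8388608 steps.
One LSB is 37 V / 8388608 = 4.411 µV.

4.411 µV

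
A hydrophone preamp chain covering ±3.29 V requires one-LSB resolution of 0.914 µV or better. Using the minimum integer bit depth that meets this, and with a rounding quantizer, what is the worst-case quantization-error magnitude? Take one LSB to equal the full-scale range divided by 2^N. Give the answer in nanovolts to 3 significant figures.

The full-scale span is 3.29 − (-3.29) = 6.58 V.
Required number of levels: 6.58/0.914 µV = 7.1991e6; smallest N with 2^N ≥ that is 23.
Step size = 6.58/8388608 V = 0.78440 µV.
|e|_max = LSB/2 = 392 nV.

392 nV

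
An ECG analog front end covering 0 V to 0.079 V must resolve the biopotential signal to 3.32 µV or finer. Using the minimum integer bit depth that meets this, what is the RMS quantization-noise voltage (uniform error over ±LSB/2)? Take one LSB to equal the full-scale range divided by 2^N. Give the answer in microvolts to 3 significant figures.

0.696 µV

Span = 0.079 V.
Need 2^N ≥ 0.079 V / 3.32 µV = 23800 → N_min = 15.
One LSB is 0.079 V / 32768 = 2.4109 µV.
V_rms = LSB/√12 = 0.696 µV.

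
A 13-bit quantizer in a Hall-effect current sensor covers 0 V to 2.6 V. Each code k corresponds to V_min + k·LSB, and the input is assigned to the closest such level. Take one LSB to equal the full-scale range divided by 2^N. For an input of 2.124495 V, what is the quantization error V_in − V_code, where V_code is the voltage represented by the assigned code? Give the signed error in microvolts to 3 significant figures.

−65.5 µV

Span = 2.6 V. LSB = 2.6 V / 2^13 ≈ 317.4 µV.
Position in LSBs: (2.124495 − (0)) × 8192/2.6 = 6693.7935; rounding gives k = 6694.
V_code = V_min + k × range/2^13 = 0 + 6694 × 2.6/8192 = 2.124560547 V.
Error = V_in − V_code = 2.124495 − (2.124560547) = −65.5 µV.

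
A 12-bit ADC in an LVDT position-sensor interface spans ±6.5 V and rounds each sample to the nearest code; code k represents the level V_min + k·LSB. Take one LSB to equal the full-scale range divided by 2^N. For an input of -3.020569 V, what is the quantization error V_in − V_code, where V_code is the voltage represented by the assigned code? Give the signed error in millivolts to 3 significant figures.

+0.915 mV

The full-scale span is 6.5 − (-6.5) = 13 V. LSB = 13 V / 2^12 ≈ 3.174 mV.
(V_in − V_min)/LSB = (-3.020569 − (-6.5)) × 4096/13 = 1096.2884 → nearest code k = 1096.
V_code = -6.5 + (1096/4096) × 13 = -3.021484375 V.
e = -3.020569 − (-3.021484375) = +0.915 mV.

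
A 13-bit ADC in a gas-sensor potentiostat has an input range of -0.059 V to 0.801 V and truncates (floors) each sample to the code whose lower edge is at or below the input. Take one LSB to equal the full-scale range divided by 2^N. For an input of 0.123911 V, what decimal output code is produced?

Span: 0.801 V − (-0.059 V) = 0.86 V. LSB = 0.86 V / 2^13 ≈ 105.0 µV.
V_in − V_min = 0.123911 − (-0.059) = 0.182911 V.
Divide by LSB: 0.182911 × 8192/0.86 = 1742.3336.
Truncating gives code 1742.

1742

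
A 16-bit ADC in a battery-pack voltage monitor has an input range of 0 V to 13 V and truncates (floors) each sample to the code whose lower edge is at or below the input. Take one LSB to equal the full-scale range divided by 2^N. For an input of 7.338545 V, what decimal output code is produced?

V_FS = 13 V. LSB = 13 V / 2^16 ≈ 198.4 µV.
(V_in − V_min) × 2^16/range = (7.338545 − (0)) × 65536/13 = 36995.299.
Floor → code = 36995.

36995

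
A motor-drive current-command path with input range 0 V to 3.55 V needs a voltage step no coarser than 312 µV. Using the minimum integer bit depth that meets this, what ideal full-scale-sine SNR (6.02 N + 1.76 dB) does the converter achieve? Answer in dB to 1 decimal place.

Range is 3.55 V.
Levels needed ≥ 3.55/312 µV = 11380. 2^14 = 16384 suffices, so N_min = 14.
6.02(14) + 1.76 = 86.04 dB.

86.0 dB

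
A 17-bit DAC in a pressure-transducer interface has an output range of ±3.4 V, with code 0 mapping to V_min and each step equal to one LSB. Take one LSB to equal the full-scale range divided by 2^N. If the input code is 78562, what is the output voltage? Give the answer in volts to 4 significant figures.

The full-scale span is 3.4 − (-3.4) = 6.8 V. LSB = 6.8 V / 2^17.
V_out = V_min + code × LSB = -3.4 V + 78562 × 6.8 V / 131072
      = -3.4 + 4.07579 = 0.675787 V.

0.6758 V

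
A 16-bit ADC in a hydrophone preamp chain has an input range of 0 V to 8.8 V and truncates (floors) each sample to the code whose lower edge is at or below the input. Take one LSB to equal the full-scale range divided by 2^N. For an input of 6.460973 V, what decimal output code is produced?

48116

Span = 8.8 V. LSB = 8.8 V / 2^16 ≈ 134.3 µV.
(V_in − V_min) × 2^16/range = (6.460973 − (0)) × 65536/8.8 = 48116.628.
Floor → code = 48116.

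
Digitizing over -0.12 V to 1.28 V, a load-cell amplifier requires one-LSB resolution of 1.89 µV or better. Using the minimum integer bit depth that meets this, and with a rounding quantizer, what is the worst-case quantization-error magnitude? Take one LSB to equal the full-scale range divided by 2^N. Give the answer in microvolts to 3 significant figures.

Range = 1.28 − (-0.12) = 1.4 V.
Required number of levels: 1.4/1.89 µV = 740740; smallest N with 2^N ≥ that is 20.
Step size = 1.4/1048576 V = 1.3351 µV.
|e|_max = LSB/2 = 0.668 µV.

0.668 µV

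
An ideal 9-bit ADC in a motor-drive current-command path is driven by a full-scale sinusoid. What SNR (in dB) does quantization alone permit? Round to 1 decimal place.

SNR = 6.02·9 + 1.76 = 55.94 dB.

55.9 dB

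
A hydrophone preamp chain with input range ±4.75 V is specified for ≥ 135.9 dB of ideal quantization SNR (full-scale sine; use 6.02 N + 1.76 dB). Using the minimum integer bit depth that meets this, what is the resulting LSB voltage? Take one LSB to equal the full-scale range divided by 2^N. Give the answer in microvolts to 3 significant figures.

1.13 µV

Range = 4.75 − (-4.75) = 9.5 V.
N ≥ (135.9 − 1.76)/6.02 = 22.282 → N_min = 23.
One LSB is 9.5 V / 8388608 = 1.13 µV.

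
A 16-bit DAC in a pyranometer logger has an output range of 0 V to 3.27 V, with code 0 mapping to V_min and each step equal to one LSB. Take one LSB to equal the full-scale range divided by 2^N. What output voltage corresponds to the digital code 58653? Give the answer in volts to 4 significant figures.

Span = 3.27 V. LSB = 3.27 V / 2^16.
V_out = 0 + 58653 × (3.27/65536) V
      = 0 V + 2.92656 V = 2.92656 V.

2.927 V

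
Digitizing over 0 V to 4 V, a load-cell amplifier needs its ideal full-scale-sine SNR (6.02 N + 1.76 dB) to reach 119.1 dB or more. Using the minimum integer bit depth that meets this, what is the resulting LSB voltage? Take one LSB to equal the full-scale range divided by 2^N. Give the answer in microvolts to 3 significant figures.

3.81 µV

Span = 4 V.
N ≥ (119.1 − 1.76)/6.02 = 19.492 → N_min = 20.
Step size = 4/1048576 V = 3.81 µV.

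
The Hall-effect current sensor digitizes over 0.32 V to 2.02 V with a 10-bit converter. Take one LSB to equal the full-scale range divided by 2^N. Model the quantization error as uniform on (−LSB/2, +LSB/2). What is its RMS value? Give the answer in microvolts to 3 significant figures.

Range = 2.02 − (0.32) = 1.7 V.
One LSB is 1.7 V / 1024 = 1.6602 mV.
For a uniform distribution on [−LSB/2, +LSB/2], V_rms = LSB/√12 = 1.6602 mV/3.4641 = 479 µV.

479 µV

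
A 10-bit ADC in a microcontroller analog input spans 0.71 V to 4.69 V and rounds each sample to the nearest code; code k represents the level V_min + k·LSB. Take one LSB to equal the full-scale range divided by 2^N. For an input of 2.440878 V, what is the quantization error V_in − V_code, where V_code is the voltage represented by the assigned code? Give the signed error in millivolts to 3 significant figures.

Span: 4.69 V − (0.71 V) = 3.98 V. LSB = 3.98 V / 2^10 ≈ 3.887 mV.
(2.440878 − (0.71)) / LSB = 1.730878 × 1024/3.98 = 445.3314. Nearest integer: k = 445.
V_code = V_min + k × range/2^10 = 0.71 + 445 × 3.98/1024 = 2.439589844 V.
V_in − V_code = 2.440878 − (2.439589844) = +1.29 mV.

+1.29 mV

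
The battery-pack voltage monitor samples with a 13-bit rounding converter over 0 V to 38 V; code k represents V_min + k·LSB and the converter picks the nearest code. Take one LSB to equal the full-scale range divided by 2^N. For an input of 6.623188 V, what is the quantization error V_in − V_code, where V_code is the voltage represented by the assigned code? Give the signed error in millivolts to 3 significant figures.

Full-scale range = 38 V. LSB = 38 V / 2^13 ≈ 4.639 mV.
(V_in − V_min)/LSB = (6.623188 − (0)) × 8192/38 = 1427.8199 → nearest code k = 1428.
V_code = 0 + (1428/8192) × 38 = 6.624023438 V.
e = 6.623188 − (6.624023438) = −0.835 mV.

−0.835 mV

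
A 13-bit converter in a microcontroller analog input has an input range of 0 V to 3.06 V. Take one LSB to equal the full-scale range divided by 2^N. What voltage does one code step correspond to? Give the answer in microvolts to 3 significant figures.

374 µV

Range is 3.06 V.
Number of codes = 2^13 = 8192.
LSB = 3.06 V / 2^13 = 374 µV.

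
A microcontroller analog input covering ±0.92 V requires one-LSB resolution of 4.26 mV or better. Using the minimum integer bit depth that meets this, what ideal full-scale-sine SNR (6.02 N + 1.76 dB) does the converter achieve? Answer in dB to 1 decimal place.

55.9 dB

Span: 0.92 V − (-0.92 V) = 1.84 V.
Required number of levels: 1.84/4.26 mV = 431.92; smallest N with 2^N ≥ that is 9.
SNR = 6.02 × 9 + 1.76 = 55.94 dB.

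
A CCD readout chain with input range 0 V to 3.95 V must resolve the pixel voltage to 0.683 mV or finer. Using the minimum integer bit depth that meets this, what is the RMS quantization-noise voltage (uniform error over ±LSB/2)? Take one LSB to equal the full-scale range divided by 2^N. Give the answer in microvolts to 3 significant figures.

Full-scale range = 3.95 V.
3.95 V / 0.683 mV = 5783. Since 2^12 = 4096 and 2^13 = 8192, N = 13.
LSB = 3.95 V / 2^13 = 482.18 µV.
V_rms = LSB/√12 = 139 µV.

139 µV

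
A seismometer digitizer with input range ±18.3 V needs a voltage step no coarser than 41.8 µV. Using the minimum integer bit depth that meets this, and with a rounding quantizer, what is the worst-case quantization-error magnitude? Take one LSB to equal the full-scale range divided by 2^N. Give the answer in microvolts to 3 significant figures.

Span: 18.3 V − (-18.3 V) = 36.6 V.
Need 2^N ≥ 36.6 V / 41.8 µV = 875600 → N_min = 20.
Step size = 36.6/1048576 V = 34.904 µV.
Max error for round-to-nearest is LSB/2 = 17.5 µV.

17.5 µV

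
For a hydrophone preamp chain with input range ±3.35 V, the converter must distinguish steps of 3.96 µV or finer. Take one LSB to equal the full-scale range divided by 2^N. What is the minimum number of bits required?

Span: 3.35 V − (-3.35 V) = 6.7 V.
Levels needed ≥ 6.7/3.96 µV = 1.692e6. 2^21 = 2097152 suffices, so N_min = 21.

21 bits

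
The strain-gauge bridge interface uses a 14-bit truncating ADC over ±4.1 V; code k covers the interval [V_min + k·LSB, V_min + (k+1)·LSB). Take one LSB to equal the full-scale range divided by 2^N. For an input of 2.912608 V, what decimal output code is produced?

14011

Range = 4.1 − (-4.1) = 8.2 V. LSB = 8.2 V / 2^14 ≈ 0.5005 mV.
(V_in − V_min) × 2^14/range = (2.912608 − (-4.1)) × 16384/8.2 = 14011.533.
Floor → code = 14011.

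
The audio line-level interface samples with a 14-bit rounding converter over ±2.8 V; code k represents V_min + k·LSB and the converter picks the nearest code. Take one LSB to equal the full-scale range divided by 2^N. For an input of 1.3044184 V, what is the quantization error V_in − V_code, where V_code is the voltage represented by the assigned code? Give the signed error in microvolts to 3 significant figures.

+122 µV

Span: 2.8 V − (-2.8 V) = 5.6 V. LSB = 5.6 V / 2^14 ≈ 341.8 µV.
Position in LSBs: (1.3044184 − (-2.8)) × 16384/5.6 = 12008.3555; rounding gives k = 12008.
V_code = V_min + k × range/2^14 = -2.8 + 12008 × 5.6/16384 = 1.3042968750 V.
Error = V_in − V_code = 1.3044184 − (1.3042968750) = +122 µV.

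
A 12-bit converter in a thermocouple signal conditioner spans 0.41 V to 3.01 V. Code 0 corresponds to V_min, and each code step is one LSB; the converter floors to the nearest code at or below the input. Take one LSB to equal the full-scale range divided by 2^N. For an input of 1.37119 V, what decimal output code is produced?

1514

Span: 3.01 V − (0.41 V) = 2.6 V. LSB = 2.6 V / 2^12 ≈ 0.6348 mV.
code = ⌊(V_in − V_min)/LSB⌋ = ⌊(V_in − V_min) × 2^12 / range⌋
     = ⌊(1.37119 − (0.41)) × 4096 / 2.6⌋ = ⌊0.96119 × 4096/2.6⌋
     = ⌊1514.244⌋ = 1514.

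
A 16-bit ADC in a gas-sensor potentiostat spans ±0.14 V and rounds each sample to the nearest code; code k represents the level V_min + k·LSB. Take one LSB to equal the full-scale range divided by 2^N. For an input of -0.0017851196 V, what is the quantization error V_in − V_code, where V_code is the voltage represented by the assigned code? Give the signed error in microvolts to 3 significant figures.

Span: 0.14 V − (-0.14 V) = 0.28 V. LSB = 0.28 V / 2^16 ≈ 4.272 µV.
Position in LSBs: (-0.0017851196 − (-0.14)) × 65536/0.28 = 32350.1800; rounding gives k = 32350.
V_code = -0.14 + (32350/65536) × 0.28 = -0.0017858886719 V.
e = -0.0017851196 − (-0.0017858886719) = +0.769 µV.

+0.769 µV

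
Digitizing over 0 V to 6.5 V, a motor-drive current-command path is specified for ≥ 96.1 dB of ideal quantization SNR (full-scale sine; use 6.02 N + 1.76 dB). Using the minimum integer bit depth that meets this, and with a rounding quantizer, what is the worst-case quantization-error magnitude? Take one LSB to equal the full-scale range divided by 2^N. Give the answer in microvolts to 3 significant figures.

49.6 µV

Range is 6.5 V.
N ≥ (96.1 − 1.76)/6.02 = 15.671 → N_min = 16.
LSB = 6.5 V / 2^16 = 99.182 µV.
Half an LSB is 49.6 µV.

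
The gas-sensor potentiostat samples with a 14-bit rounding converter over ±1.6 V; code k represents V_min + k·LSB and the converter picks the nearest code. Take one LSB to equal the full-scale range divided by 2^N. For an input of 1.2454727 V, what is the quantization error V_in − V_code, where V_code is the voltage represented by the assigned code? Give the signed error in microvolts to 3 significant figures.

Full-scale range = 1.6 V − (-1.6 V) = 3.2 V. LSB = 3.2 V / 2^14 ≈ 195.3 µV.
(V_in − V_min)/LSB = (1.2454727 − (-1.6)) × 16384/3.2 = 14568.8202 → nearest code k = 14569.
V_code = -1.6 + (14569/16384) × 3.2 = 1.2455078125 V.
Error = V_in − V_code = 1.2454727 − (1.2455078125) = −35.1 µV.

−35.1 µV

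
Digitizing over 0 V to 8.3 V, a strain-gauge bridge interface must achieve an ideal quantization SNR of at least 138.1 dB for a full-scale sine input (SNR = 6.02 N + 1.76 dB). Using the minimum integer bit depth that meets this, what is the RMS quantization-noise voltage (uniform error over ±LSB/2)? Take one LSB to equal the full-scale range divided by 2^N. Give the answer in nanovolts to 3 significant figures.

Full-scale range = 8.3 V.
Solving 6.02 N ≥ 138.1 − 1.76: N ≥ 22.648. Round up → N = 23.
LSB = 8.3 V ÷ 2^23 = 8.3/8388608 V = 0.98944 µV.
σ_q = LSB/√12 = 0.98944 µV/3.4641 = 286 nV.

286 nV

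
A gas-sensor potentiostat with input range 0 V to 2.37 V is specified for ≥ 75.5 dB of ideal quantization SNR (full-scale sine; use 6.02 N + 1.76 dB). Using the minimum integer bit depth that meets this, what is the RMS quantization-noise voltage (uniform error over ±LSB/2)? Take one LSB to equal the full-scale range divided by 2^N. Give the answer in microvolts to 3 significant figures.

83.5 µV

Span = 2.37 V.
N ≥ (75.5 − 1.76)/6.02 = 12.249 → N_min = 13.
LSB = 2.37 V / 2^13 = 289.31 µV.
V_rms = LSB/√12 = 83.5 µV.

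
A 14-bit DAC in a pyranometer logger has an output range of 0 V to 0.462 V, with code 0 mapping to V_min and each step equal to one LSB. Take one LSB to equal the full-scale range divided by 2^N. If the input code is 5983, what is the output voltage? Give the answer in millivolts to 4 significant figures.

V_FS = 0.462 V. LSB = 0.462 V / 2^14.
V_out = 0 + 5983 × (0.462/16384) V
      = 0 + 0.168710 = 0.168710 V.

168.7 mV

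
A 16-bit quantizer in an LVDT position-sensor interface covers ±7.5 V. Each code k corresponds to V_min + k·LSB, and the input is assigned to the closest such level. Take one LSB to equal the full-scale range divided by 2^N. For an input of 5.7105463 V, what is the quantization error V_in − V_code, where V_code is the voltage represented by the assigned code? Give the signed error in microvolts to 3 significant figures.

Full-scale range = 7.5 V − (-7.5 V) = 15 V. LSB = 15 V / 2^16 ≈ 228.9 µV.
Position in LSBs: (5.7105463 − (-7.5)) × 65536/15 = 57717.7575; rounding gives k = 57718.
Reconstructed level: -7.5 + 57718 × 15/65536 V = 5.7106018066 V.
V_in − V_code = 5.7105463 − (5.7106018066) = −55.5 µV.

−55.5 µV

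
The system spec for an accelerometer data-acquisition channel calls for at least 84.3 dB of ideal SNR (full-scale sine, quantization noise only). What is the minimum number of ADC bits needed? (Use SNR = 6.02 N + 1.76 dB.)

14 bits

Required N = ⌈(84.3 − 1.76)/6.02⌉ = ⌈13.711⌉ = 14.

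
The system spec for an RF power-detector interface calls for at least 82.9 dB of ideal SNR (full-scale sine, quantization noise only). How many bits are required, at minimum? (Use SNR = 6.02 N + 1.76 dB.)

Solving 6.02 N ≥ 82.9 − 1.76: N ≥ 13.478. Round up → N = 14.

14 bits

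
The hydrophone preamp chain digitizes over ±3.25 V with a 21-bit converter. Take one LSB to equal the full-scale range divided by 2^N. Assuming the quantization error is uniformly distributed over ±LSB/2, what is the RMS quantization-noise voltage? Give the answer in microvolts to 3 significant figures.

Full-scale range = 3.25 V − (-3.25 V) = 6.5 V.
Step size = 6.5/2097152 V = 3.0994 µV.
V_rms = LSB/√12 = 3.0994 µV / √12 = 0.895 µV.

0.895 µV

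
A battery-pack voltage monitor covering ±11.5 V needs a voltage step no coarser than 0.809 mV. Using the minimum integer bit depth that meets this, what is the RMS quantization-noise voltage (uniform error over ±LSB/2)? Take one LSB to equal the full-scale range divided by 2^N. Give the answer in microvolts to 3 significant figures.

The full-scale span is 11.5 − (-11.5) = 23 V.
Required number of levels: 23/0.809 mV = 28430; smallest N with 2^N ≥ that is 15.
LSB = 23 V ÷ 2^15 = 23/32768 V = 0.70190 mV.
σ_q = LSB/√12 = 0.70190 mV/3.4641 = 203 µV.

203 µV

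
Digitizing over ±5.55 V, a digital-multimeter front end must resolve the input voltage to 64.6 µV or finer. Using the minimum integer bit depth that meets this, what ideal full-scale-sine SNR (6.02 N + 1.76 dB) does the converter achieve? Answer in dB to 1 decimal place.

110.1 dB

Full-scale range = 5.55 V − (-5.55 V) = 11.1 V.
Levels needed ≥ 11.1/64.6 µV = 171800. 2^18 = 262144 suffices, so N_min = 18.
Ideal SNR at N = 18: 6.02·18 + 1.76 = 110.1 dB.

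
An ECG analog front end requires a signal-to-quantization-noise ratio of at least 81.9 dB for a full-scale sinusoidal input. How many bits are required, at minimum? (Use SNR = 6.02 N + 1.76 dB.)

14 bits

Solving 6.02 N ≥ 81.9 − 1.76: N ≥ 13.312. Round up → N = 14.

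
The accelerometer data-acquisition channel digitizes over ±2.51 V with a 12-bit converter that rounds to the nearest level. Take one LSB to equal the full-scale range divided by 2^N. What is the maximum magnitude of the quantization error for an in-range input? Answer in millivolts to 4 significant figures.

0.6128 mV

Range = 2.51 − (-2.51) = 5.02 V.
LSB = 5.02 V ÷ 2^12 = 5.02/4096 V = 1.22559 mV.
A rounding quantizer has |error| ≤ LSB/2 = 0.6128 mV.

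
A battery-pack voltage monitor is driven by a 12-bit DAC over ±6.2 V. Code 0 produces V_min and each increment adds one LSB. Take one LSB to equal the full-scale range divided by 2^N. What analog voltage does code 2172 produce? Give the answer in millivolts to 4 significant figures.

Range = 6.2 − (-6.2) = 12.4 V. LSB = 12.4 V / 2^12.
V_out = -6.2 + 2172 × (12.4/4096) V
      = -6.2 V + 6.57539 V = 0.375391 V.

375.4 mV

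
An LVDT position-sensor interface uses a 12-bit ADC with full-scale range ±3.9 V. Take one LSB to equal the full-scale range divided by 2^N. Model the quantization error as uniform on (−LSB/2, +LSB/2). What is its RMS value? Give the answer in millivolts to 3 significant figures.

0.550 mV

Full-scale range = 3.9 V − (-3.9 V) = 7.8 V.
One LSB is 7.8 V / 4096 = 1.9043 mV.
σ_q = LSB/√12 = 1.9043 mV/3.4641 = 0.550 mV.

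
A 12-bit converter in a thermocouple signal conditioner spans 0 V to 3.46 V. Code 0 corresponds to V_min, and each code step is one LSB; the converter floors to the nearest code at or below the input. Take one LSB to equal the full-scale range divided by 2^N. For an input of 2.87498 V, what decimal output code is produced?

3403

Full-scale range = 3.46 V. LSB = 3.46 V / 2^12 ≈ 0.8447 mV.
code = ⌊(V_in − V_min)/LSB⌋ = ⌊(V_in − V_min) × 2^12 / range⌋
     = ⌊(2.87498 − (0)) × 4096 / 3.46⌋ = ⌊2.87498 × 4096/3.46⌋
     = ⌊3403.445⌋ = 3403.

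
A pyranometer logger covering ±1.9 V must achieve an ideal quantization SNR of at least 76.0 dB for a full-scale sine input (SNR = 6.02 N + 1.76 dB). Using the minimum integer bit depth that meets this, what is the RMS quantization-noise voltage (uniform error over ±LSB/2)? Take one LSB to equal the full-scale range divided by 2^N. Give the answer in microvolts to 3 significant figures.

Span: 1.9 V − (-1.9 V) = 3.8 V.
6.02 N + 1.76 ≥ 76.0 gives N ≥ 12.332, so the minimum integer is 13.
LSB = 3.8 V ÷ 2^13 = 3.8/8192 V = 463.87 µV.
σ_q = LSB/√12 = 463.87 µV/3.4641 = 134 µV.

134 µV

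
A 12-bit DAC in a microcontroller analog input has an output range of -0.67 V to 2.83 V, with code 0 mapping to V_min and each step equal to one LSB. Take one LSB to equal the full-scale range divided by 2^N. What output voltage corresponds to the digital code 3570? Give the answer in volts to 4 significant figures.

2.381 V

Full-scale range = 2.83 V − (-0.67 V) = 3.5 V. LSB = 3.5 V / 2^12.
V_out = V_min + code × LSB = -0.67 V + 3570 × 3.5 V / 4096
      = -0.67 V + 3.05054 V = 2.38054 V.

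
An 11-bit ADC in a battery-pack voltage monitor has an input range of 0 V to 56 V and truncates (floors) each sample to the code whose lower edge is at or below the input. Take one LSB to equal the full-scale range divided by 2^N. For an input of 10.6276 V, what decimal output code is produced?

388

Span = 56 V. LSB = 56 V / 2^11 ≈ 27.34 mV.
code = ⌊(V_in − V_min)/LSB⌋ = ⌊(V_in − V_min) × 2^11 / range⌋
     = ⌊(10.6276 − (0)) × 2048 / 56⌋ = ⌊10.6276 × 2048/56⌋
     = ⌊388.667⌋ = 388.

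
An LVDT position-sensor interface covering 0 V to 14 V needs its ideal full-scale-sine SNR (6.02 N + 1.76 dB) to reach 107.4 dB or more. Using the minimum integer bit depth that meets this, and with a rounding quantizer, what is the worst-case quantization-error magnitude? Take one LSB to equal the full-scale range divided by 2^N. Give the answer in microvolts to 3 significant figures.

26.7 µV

V_FS = 14 V.
6.02 N + 1.76 ≥ 107.4 gives N ≥ 17.548, so the minimum integer is 18.
LSB = 14 V / 2^18 = 53.406 µV.
Half an LSB is 26.7 µV.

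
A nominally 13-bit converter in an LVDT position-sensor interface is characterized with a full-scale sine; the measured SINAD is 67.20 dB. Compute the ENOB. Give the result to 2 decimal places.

Inverting SNR = 6.02 N + 1.76: N_eff = (67.20 − 1.76)/6.02 = 10.8704.

10.87 bits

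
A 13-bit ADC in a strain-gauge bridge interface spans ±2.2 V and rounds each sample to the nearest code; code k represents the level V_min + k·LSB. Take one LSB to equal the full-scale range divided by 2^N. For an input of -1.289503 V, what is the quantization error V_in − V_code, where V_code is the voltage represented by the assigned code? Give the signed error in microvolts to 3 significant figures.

Span: 2.2 V − (-2.2 V) = 4.4 V. LSB = 4.4 V / 2^13 ≈ 0.5371 mV.
Position in LSBs: (-1.289503 − (-2.2)) × 8192/4.4 = 1695.1799; rounding gives k = 1695.
V_code = -2.2 + (1695/8192) × 4.4 = -1.289599609 V.
V_in − V_code = -1.289503 − (-1.289599609) = +96.6 µV.

+96.6 µV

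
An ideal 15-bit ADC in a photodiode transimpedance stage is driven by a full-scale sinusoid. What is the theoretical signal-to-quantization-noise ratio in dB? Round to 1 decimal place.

92.1 dB

SNR = 6.02·15 + 1.76 = 92.06 dB.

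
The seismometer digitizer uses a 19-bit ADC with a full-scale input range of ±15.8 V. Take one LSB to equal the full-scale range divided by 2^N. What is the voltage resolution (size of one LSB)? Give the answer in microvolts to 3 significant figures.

Range = 15.8 − (-15.8) = 31.6 V.
Number of codes = 2^19 = 524288.
Step size = 31.6/524288 V = 60.3 µV.

60.3 µV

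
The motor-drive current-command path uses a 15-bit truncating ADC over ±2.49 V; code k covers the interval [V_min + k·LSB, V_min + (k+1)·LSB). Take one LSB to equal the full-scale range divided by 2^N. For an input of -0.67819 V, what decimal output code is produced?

Full-scale range = 2.49 V − (-2.49 V) = 4.98 V. LSB = 4.98 V / 2^15 ≈ 152.0 µV.
V_in − V_min = -0.67819 − (-2.49) = 1.81181 V.
Divide by LSB: 1.81181 × 32768/4.98 = 11921.5643.
Truncating gives code 11921.

11921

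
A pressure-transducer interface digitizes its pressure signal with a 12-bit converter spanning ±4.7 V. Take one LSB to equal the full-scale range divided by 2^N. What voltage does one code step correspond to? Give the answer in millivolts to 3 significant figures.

2.29 mV

The full-scale span is 4.7 − (-4.7) = 9.4 V.
Number of codes = 2^12 = 4096.
LSB = 9.4 V ÷ 2^12 = 9.4/4096 V = 2.29 mV.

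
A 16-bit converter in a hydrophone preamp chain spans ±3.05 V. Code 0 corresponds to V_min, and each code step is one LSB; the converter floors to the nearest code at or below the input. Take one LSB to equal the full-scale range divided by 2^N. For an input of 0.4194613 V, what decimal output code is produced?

37274

Span: 3.05 V − (-3.05 V) = 6.1 V. LSB = 6.1 V / 2^16 ≈ 93.08 µV.
V_in − V_min = 0.4194613 − (-3.05) = 3.4694613 V.
Divide by LSB: 3.4694613 × 65536/6.1 = 37274.5272.
Truncating gives code 37274.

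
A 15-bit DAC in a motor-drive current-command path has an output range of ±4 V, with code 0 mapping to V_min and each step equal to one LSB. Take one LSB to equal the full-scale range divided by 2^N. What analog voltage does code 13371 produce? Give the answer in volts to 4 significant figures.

Span: 4 V − (-4 V) = 8 V. LSB = 8 V / 2^15.
V_out = -4 + 13371 × (8/32768) V
      = -4 V + 3.26440 V = -0.735596 V.

-0.7356 V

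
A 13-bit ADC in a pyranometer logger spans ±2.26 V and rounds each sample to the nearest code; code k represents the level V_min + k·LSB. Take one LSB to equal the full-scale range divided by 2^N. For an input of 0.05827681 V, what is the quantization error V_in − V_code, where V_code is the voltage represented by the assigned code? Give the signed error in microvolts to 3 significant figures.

−210 µV

The full-scale span is 2.26 − (-2.26) = 4.52 V. LSB = 4.52 V / 2^13 ≈ 0.5518 mV.
(V_in − V_min)/LSB = (0.05827681 − (-2.26)) × 8192/4.52 = 4201.6203 → nearest code k = 4202.
V_code = V_min + k × range/2^13 = -2.26 + 4202 × 4.52/8192 = 0.05848632813 V.
Error = V_in − V_code = 0.05827681 − (0.05848632813) = −210 µV.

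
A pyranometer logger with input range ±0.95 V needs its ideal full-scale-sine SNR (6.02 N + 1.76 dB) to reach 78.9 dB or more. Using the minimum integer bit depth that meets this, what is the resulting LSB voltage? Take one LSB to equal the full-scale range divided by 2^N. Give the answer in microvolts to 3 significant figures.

232 µV

Range = 0.95 − (-0.95) = 1.9 V.
6.02 N + 1.76 ≥ 78.9 gives N ≥ 12.814, so the minimum integer is 13.
Step size = 1.9/8192 V = 232 µV.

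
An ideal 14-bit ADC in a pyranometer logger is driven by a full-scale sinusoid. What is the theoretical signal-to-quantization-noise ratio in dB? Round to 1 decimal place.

Ideal quantization SNR: 6.02 × 14 + 1.76 dB = 86.0 dB.

86.0 dB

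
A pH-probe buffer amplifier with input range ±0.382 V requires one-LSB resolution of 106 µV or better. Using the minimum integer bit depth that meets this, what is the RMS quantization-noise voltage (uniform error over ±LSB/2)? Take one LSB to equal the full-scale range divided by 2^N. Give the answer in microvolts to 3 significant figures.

26.9 µV

The full-scale span is 0.382 − (-0.382) = 0.764 V.
Required number of levels: 0.764/106 µV = 7207.5; smallest N with 2^N ≥ that is 13.
One LSB is 0.764 V / 8192 = 93.262 µV.
V_rms = LSB/√12 = 26.9 µV.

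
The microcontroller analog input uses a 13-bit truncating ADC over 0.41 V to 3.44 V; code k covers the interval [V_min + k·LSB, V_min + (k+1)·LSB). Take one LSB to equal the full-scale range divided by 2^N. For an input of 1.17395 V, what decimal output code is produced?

2065

Span: 3.44 V − (0.41 V) = 3.03 V. LSB = 3.03 V / 2^13 ≈ 369.9 µV.
code = ⌊(V_in − V_min)/LSB⌋ = ⌊(V_in − V_min) × 2^13 / range⌋
     = ⌊(1.17395 − (0.41)) × 8192 / 3.03⌋ = ⌊0.76395 × 8192/3.03⌋
     = ⌊2065.438⌋ = 2065.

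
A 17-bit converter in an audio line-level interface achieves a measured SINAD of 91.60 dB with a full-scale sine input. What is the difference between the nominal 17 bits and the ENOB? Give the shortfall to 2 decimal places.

Effective bits = (91.60 − 1.76)/6.02 = 14.9236.
Lost resolution: 17 − 14.9236 = 2.0764 bits.

2.08 bits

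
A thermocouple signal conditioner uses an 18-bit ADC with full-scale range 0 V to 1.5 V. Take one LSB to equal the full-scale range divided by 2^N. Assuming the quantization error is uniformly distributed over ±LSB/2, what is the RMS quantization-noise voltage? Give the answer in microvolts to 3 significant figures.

1.65 µV

Span = 1.5 V.
One LSB is 1.5 V / 262144 = 5.7220 µV.
V_rms = LSB/√12 = 5.7220 µV / √12 = 1.65 µV.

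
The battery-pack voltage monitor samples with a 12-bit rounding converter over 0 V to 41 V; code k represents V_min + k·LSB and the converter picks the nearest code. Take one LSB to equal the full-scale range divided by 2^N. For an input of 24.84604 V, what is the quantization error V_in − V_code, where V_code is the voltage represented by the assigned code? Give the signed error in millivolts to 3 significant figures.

Range is 41 V. LSB = 41 V / 2^12 ≈ 10.01 mV.
Position in LSBs: (24.84604 − (0)) × 4096/41 = 2482.1800; rounding gives k = 2482.
V_code = 0 + (2482/4096) × 41 = 24.84423828 V.
V_in − V_code = 24.84604 − (24.84423828) = +1.80 mV.

+1.80 mV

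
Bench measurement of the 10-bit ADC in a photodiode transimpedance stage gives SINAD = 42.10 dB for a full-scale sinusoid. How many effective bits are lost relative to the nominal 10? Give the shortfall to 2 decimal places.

ENOB = (SINAD − 1.76)/6.02 = (42.10 − 1.76)/6.02 = 6.7010 bits.
Shortfall = 10 − 6.7010 = 3.2990 bits.

3.30 bits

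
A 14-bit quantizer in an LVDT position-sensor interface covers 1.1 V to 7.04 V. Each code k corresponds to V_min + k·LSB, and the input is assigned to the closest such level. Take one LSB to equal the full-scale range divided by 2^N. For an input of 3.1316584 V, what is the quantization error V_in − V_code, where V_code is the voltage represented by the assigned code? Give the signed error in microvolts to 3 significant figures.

−65.2 µV

Range = 7.04 − (1.1) = 5.94 V. LSB = 5.94 V / 2^14 ≈ 362.5 µV.
Position in LSBs: (3.1316584 − (1.1)) × 16384/5.94 = 5603.8201; rounding gives k = 5604.
V_code = V_min + k × range/2^14 = 1.1 + 5604 × 5.94/16384 = 3.1317236328 V.
e = 3.1316584 − (3.1317236328) = −65.2 µV.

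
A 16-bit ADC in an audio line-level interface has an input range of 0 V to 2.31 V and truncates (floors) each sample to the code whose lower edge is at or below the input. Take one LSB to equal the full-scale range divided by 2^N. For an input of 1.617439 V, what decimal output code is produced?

Full-scale range = 2.31 V. LSB = 2.31 V / 2^16 ≈ 35.25 µV.
(V_in − V_min) × 2^16/range = (1.617439 − (0)) × 65536/2.31 = 45887.655.
Floor → code = 45887.

45887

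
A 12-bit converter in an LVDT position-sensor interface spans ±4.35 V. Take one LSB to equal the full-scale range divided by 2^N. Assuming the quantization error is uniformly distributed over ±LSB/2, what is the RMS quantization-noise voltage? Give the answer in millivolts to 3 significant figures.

Range = 4.35 − (-4.35) = 8.7 V.
One LSB is 8.7 V / 4096 = 2.1240 mV.
V_rms = LSB/√12 = 2.1240 mV / √12 = 0.613 mV.

0.613 mV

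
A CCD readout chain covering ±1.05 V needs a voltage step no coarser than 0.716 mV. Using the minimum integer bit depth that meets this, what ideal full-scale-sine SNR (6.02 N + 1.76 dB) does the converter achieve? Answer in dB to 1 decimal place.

74.0 dB

Full-scale range = 1.05 V − (-1.05 V) = 2.1 V.
Need 2^N ≥ 2.1 V / 0.716 mV = 2933 → N_min = 12.
Ideal SNR at N = 12: 6.02·12 + 1.76 = 74.0 dB.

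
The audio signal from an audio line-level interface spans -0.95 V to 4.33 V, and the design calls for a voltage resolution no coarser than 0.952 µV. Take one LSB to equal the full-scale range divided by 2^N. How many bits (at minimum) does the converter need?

Range = 4.33 − (-0.95) = 5.28 V.
Required number of levels: 5.28/0.952 µV = 5.5462e6; smallest N with 2^N ≥ that is 23.

23 bits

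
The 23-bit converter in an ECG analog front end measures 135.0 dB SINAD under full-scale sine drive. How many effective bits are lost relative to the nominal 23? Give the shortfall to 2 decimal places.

ENOB = (SINAD − 1.76)/6.02 = (135.0 − 1.76)/6.02 = 22.1329 bits.
Lost resolution: 23 − 22.1329 = 0.8671 bits.

0.87 bits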